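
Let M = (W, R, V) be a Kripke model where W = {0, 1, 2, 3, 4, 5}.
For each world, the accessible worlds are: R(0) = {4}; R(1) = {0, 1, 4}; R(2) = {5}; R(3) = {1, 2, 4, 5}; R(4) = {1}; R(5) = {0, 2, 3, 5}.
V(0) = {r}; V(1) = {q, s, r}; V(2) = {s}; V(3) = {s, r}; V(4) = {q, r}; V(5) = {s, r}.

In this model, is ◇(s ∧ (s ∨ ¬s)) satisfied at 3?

Yes

At 3: ◇(s ∧ (s ∨ ¬s)) requires s ∧ (s ∨ ¬s) at some successor in {1, 2, 4, 5}.
  s ∧ (s ∨ ¬s) holds at 1, so ◇(s ∧ (s ∨ ¬s)) is true at 3.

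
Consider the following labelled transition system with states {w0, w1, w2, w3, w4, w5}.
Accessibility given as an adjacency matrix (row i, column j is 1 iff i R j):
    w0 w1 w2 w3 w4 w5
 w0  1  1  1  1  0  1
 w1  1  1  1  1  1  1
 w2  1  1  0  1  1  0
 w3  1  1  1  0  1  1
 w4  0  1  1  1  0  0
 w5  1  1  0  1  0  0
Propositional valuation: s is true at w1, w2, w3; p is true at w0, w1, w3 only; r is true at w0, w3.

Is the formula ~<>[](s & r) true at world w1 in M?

Yes

Recall that []ψ holds at a world iff ψ holds at every accessible world, and <>ψ holds iff ψ holds at some accessible world.
At w1: <>[](s & r) is false, so ~<>[](s & r) is true.
  At w1: <>[](s & r) requires [](s & r) at some successor in {w0, w1, w2, w3, w4, w5}.
    At w0: [](s & r) is false.
    At w1: [](s & r) is false.
    At w2: [](s & r) is false.
    At w3: [](s & r) is false.
    At w4: [](s & r) is false.
    At w5: [](s & r) is false.
  So <>[](s & r) is false at w1.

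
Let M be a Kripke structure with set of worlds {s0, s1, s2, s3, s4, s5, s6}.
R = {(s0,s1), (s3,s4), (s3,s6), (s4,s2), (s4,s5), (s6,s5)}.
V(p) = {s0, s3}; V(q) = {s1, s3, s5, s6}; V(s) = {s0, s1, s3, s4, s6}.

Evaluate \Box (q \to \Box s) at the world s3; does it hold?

At s3: \Box (q \to \Box s) requires q \to \Box s at every successor {s4, s6}.
  q \to \Box s fails at s6, so \Box (q \to \Box s) is false at s3.
    At s6: q is true, \Box s is false, so q \to \Box s is false.
      At s6: \Box s requires s at every successor {s5}.
        s fails at s5, so \Box s is false at s6.

No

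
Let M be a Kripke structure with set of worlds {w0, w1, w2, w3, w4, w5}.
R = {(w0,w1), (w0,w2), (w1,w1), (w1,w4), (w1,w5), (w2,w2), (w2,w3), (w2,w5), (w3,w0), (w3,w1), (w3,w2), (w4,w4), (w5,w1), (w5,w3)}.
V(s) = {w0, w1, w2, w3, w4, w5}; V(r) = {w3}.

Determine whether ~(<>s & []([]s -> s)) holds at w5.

At w5: <>s & []([]s -> s) is true, so ~(<>s & []([]s -> s)) is false.
  At w5: <>s is true, []([]s -> s) is true, so <>s & []([]s -> s) is true.
    At w5: <>s requires s at some successor in {w1, w3}.
      s holds at w1, so <>s is true at w5.
    At w5: []([]s -> s) requires []s -> s at every successor {w1, w3}.
      At w1: []s -> s is true.
      At w3: []s -> s is true.
    So []([]s -> s) is true at w5.

No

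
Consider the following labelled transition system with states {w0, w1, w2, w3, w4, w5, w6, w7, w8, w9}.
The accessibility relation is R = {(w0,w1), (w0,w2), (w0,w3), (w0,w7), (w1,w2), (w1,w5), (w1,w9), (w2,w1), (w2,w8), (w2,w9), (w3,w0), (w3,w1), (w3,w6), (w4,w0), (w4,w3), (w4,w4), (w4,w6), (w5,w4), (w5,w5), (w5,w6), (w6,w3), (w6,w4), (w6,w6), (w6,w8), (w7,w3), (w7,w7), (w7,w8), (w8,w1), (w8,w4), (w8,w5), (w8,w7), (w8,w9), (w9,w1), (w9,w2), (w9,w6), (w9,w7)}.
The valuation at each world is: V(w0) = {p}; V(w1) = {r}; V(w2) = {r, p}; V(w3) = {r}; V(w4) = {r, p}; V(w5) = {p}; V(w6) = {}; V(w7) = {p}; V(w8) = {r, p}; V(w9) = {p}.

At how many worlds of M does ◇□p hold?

5

Let φ = ◇□p. Evaluate φ at each world:
  w0 (successors {w1, w2, w3, w7}): φ is true.
  w1 (successors {w2, w5, w9}): φ is false.
  w2 (successors {w1, w8, w9}): φ is true.
  w3 (successors {w0, w1, w6}): φ is true.
  w4 (successors {w0, w3, w4, w6}): φ is false.
  w5 (successors {w4, w5, w6}): φ is false.
  w6 (successors {w3, w4, w6, w8}): φ is false.
  w7 (successors {w3, w7, w8}): φ is false.
  w8 (successors {w1, w4, w5, w7, w9}): φ is true.
  w9 (successors {w1, w2, w6, w7}): φ is true.
For instance, at w4:
  At w4: ◇□p requires □p at some successor in {w0, w3, w4, w6}.
    At w0: □p is false.
    At w3: □p is false.
    At w4: □p is false.
    At w6: □p is false.
  So ◇□p is false at w4.
Satisfying worlds: {w0, w2, w3, w8, w9}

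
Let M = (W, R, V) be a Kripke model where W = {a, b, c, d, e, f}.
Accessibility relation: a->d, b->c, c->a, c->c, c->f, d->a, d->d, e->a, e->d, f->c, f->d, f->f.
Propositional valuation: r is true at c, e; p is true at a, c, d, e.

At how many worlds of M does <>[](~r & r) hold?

Let φ = <>[](~r & r). Evaluate φ at each world:
  a (successors {d}): φ is false.
  b (successors {c}): φ is false.
  c (successors {a, c, f}): φ is false.
  d (successors {a, d}): φ is false.
  e (successors {a, d}): φ is false.
  f (successors {c, d, f}): φ is false.
For instance, at e:
  At e: <>[](~r & r) requires [](~r & r) at some successor in {a, d}.
    At a: [](~r & r) is false.
    At d: [](~r & r) is false.
  So <>[](~r & r) is false at e.
Satisfying worlds: none.

0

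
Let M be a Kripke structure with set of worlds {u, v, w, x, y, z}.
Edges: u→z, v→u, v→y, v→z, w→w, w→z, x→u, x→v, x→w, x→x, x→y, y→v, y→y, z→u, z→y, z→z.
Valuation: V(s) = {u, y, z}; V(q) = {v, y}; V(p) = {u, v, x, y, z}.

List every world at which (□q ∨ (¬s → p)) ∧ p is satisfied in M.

Let φ = (□q ∨ (¬s → p)) ∧ p. Evaluate φ at each world:
  u (successors {z}): φ is true.
  v (successors {u, y, z}): φ is true.
  w (successors {w, z}): φ is false.
  x (successors {u, v, w, x, y}): φ is true.
  y (successors {v, y}): φ is true.
  z (successors {u, y, z}): φ is true.
For instance, at y:
  At y: □q ∨ (¬s → p) is true, p is true, so (□q ∨ (¬s → p)) ∧ p is true.
    At y: □q is true, ¬s → p is true, so □q ∨ (¬s → p) is true.
      At y: □q requires q at every successor {v, y}.
        At v: q is true.
        At y: q is true.
      So □q is true at y.
Satisfying worlds: {u, v, x, y, z}

u, v, x, y, z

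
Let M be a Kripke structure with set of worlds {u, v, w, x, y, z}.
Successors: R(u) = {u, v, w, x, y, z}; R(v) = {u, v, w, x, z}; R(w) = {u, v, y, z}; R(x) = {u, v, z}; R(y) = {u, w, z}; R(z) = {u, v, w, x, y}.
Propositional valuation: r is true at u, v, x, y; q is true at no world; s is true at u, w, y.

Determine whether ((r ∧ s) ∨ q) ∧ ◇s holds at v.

Recall that ◇ψ holds at a world iff ψ holds at some accessible world.
At v: (r ∧ s) ∨ q is false, ◇s is true, so ((r ∧ s) ∨ q) ∧ ◇s is false.
  At v: ◇s requires s at some successor in {u, v, w, x, z}.
    s holds at u, so ◇s is true at v.

No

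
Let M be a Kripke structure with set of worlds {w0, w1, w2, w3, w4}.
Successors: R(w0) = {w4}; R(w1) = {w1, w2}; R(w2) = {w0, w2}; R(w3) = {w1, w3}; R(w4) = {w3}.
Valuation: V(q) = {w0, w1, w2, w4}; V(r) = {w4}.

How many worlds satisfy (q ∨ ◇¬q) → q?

4

Let φ = (q ∨ ◇¬q) → q. Evaluate φ at each world:
  w0 (successors {w4}): φ is true.
  w1 (successors {w1, w2}): φ is true.
  w2 (successors {w0, w2}): φ is true.
  w3 (successors {w1, w3}): φ is false.
  w4 (successors {w3}): φ is true.
For instance, at w0:
  At w0: q ∨ ◇¬q is true, q is true, so (q ∨ ◇¬q) → q is true.
    At w0: q is true, ◇¬q is false, so q ∨ ◇¬q is true.
      At w0: ◇¬q requires ¬q at some successor in {w4}.
        At w4: ¬q is false.
      So ◇¬q is false at w0.
Satisfying worlds: {w0, w1, w2, w4}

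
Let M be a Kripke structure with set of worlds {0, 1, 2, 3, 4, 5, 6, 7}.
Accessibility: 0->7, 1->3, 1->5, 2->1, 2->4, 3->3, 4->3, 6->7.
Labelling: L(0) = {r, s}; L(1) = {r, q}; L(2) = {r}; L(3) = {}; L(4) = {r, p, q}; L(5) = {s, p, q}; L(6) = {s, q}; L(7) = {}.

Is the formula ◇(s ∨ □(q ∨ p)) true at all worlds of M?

No

Recall that □ψ holds at a world iff ψ holds at every accessible world, and ◇ψ holds iff ψ holds at some accessible world.
Let φ = ◇(s ∨ □(q ∨ p)). Evaluate φ at each world:
  0 (successors {7}): φ is true.
  1 (successors {3, 5}): φ is true.
  2 (successors {1, 4}): φ is false.
  3 (successors {3}): φ is false.
  4 (successors {3}): φ is false.
  5 (successors ∅): φ is false.
  6 (successors {7}): φ is true.
  7 (successors ∅): φ is false.
Detail at 2 (counterexample):
  At 2: ◇(s ∨ □(q ∨ p)) requires s ∨ □(q ∨ p) at some successor in {1, 4}.
    At 1: s ∨ □(q ∨ p) is false.
    At 4: s ∨ □(q ∨ p) is false.
  So ◇(s ∨ □(q ∨ p)) is false at 2.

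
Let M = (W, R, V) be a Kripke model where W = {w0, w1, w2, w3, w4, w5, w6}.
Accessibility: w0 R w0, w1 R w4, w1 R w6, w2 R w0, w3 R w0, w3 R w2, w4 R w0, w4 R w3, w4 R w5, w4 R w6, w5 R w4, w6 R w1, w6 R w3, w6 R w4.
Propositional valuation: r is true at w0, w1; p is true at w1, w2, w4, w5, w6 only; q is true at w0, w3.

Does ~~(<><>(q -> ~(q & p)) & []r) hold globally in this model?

Let φ = ~~(<><>(q -> ~(q & p)) & []r). Evaluate φ at each world:
  w0 (successors {w0}): φ is true.
  w1 (successors {w4, w6}): φ is false.
  w2 (successors {w0}): φ is true.
  w3 (successors {w0, w2}): φ is false.
  w4 (successors {w0, w3, w5, w6}): φ is false.
  w5 (successors {w4}): φ is false.
  w6 (successors {w1, w3, w4}): φ is false.
Detail at w1 (counterexample):
  At w1: ~(<><>(q -> ~(q & p)) & []r) is true, so ~~(<><>(q -> ~(q & p)) & []r) is false.
    At w1: <><>(q -> ~(q & p)) & []r is false, so ~(<><>(q -> ~(q & p)) & []r) is true.
      At w1: <><>(q -> ~(q & p)) is true, []r is false, so <><>(q -> ~(q & p)) & []r is false.

No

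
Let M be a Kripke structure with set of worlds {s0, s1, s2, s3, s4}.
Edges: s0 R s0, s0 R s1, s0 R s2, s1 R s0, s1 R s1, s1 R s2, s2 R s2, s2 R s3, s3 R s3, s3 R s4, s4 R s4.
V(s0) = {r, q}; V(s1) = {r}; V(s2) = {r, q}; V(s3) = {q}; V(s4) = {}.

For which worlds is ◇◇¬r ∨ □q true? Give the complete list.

s0, s1, s2, s3, s4

Recall that □ψ holds at a world iff ψ holds at every accessible world, and ◇ψ holds iff ψ holds at some accessible world.
Let φ = ◇◇¬r ∨ □q. Evaluate φ at each world:
  s0 (successors {s0, s1, s2}): φ is true.
  s1 (successors {s0, s1, s2}): φ is true.
  s2 (successors {s2, s3}): φ is true.
  s3 (successors {s3, s4}): φ is true.
  s4 (successors {s4}): φ is true.
For instance, at s0:
  At s0: ◇◇¬r is true, □q is false, so ◇◇¬r ∨ □q is true.
    At s0: ◇◇¬r requires ◇¬r at some successor in {s0, s1, s2}.
      ◇¬r holds at s2, so ◇◇¬r is true at s0.
    At s0: □q requires q at every successor {s0, s1, s2}.
      q fails at s1, so □q is false at s0.
Satisfying worlds: {s0, s1, s2, s3, s4}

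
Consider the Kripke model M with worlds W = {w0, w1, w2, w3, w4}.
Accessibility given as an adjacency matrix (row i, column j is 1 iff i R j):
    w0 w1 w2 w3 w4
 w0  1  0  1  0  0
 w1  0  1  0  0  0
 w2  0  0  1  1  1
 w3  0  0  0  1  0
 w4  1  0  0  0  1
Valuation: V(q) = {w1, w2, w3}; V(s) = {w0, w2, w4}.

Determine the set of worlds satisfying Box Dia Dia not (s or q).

none

Recall that Box ψ holds at a world iff ψ holds at every accessible world, and Dia ψ holds iff ψ holds at some accessible world.
Let φ = Box Dia Dia not (s or q). Evaluate φ at each world:
  w0 (successors {w0, w2}): φ is false.
  w1 (successors {w1}): φ is false.
  w2 (successors {w2, w3, w4}): φ is false.
  w3 (successors {w3}): φ is false.
  w4 (successors {w0, w4}): φ is false.
For instance, at w2:
  At w2: Box Dia Dia not (s or q) requires Dia Dia not (s or q) at every successor {w2, w3, w4}.
    Dia Dia not (s or q) fails at w2, so Box Dia Dia not (s or q) is false at w2.
      At w2: Dia Dia not (s or q) requires Dia not (s or q) at some successor in {w2, w3, w4}.
        At w2: Dia not (s or q) is false.
        At w3: Dia not (s or q) is false.
        At w4: Dia not (s or q) is false.
      So Dia Dia not (s or q) is false at w2.
Satisfying worlds: none.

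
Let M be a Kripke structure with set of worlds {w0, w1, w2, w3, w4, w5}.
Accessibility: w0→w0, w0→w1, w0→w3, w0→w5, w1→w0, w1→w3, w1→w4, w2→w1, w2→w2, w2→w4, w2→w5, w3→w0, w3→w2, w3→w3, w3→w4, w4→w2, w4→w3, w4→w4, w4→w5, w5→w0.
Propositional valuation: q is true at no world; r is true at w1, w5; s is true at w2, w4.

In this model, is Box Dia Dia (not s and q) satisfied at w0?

At w0: Box Dia Dia (not s and q) requires Dia Dia (not s and q) at every successor {w0, w1, w3, w5}.
  Dia Dia (not s and q) fails at w0, so Box Dia Dia (not s and q) is false at w0.
    At w0: Dia Dia (not s and q) requires Dia (not s and q) at some successor in {w0, w1, w3, w5}.
      At w0: Dia (not s and q) is false.
      At w1: Dia (not s and q) is false.
      At w3: Dia (not s and q) is false.
      At w5: Dia (not s and q) is false.
    So Dia Dia (not s and q) is false at w0.

No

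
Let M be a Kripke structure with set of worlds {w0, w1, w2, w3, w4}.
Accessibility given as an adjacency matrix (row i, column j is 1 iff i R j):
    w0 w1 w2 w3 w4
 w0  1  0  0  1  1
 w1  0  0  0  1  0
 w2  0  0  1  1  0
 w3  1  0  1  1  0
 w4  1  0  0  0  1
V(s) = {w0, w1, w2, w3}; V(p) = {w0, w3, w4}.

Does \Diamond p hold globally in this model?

Yes

Let φ = \Diamond p. Evaluate φ at each world:
  w0 (successors {w0, w3, w4}): φ is true.
  w1 (successors {w3}): φ is true.
  w2 (successors {w2, w3}): φ is true.
  w3 (successors {w0, w2, w3}): φ is true.
  w4 (successors {w0, w4}): φ is true.
For instance, at w2:
  At w2: \Diamond p requires p at some successor in {w2, w3}.
    p holds at w3, so \Diamond p is true at w2.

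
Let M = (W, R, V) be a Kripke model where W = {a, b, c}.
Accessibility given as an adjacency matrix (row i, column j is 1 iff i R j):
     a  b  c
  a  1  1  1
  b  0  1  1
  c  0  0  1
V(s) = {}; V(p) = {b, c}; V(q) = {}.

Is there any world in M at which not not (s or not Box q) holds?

Let φ = not not (s or not Box q). Evaluate φ at each world:
  a (successors {a, b, c}): φ is true.
  b (successors {b, c}): φ is true.
  c (successors {c}): φ is true.
Detail at a (witness):
  At a: not (s or not Box q) is false, so not not (s or not Box q) is true.
    At a: s or not Box q is true, so not (s or not Box q) is false.
      At a: s is false, not Box q is true, so s or not Box q is true.

Yes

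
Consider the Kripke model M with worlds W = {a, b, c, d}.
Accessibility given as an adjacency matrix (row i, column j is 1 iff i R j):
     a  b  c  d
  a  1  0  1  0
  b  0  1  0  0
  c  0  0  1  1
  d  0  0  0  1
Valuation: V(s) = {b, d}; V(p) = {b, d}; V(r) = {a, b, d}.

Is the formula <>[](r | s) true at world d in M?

At d: <>[](r | s) requires [](r | s) at some successor in {d}.
  [](r | s) holds at d, so <>[](r | s) is true at d.
    At d: [](r | s) requires r | s at every successor {d}.
      At d: r | s is true.
    So [](r | s) is true at d.

Yes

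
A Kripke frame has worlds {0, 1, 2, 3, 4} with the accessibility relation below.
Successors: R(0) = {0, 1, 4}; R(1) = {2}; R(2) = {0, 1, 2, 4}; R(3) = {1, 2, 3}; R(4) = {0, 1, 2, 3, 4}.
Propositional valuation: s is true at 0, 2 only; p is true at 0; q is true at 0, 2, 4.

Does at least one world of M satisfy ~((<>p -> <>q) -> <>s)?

Let φ = ~((<>p -> <>q) -> <>s). Evaluate φ at each world:
  0 (successors {0, 1, 4}): φ is false.
  1 (successors {2}): φ is false.
  2 (successors {0, 1, 2, 4}): φ is false.
  3 (successors {1, 2, 3}): φ is false.
  4 (successors {0, 1, 2, 3, 4}): φ is false.
For instance, at 0:
  At 0: (<>p -> <>q) -> <>s is true, so ~((<>p -> <>q) -> <>s) is false.
    At 0: <>p -> <>q is true, <>s is true, so (<>p -> <>q) -> <>s is true.
      At 0: <>p is true, <>q is true, so <>p -> <>q is true.
      At 0: <>s requires s at some successor in {0, 1, 4}.
        s holds at 0, so <>s is true at 0.

No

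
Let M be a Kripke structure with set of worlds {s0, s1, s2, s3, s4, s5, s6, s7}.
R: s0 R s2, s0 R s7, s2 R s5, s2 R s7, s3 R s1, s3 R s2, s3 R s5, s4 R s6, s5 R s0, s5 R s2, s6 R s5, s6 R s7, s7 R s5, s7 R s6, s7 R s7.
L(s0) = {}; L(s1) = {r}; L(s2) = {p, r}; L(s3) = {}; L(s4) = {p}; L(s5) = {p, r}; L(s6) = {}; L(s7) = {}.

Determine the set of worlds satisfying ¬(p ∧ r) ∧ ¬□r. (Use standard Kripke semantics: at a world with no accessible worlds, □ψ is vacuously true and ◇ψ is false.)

s0, s4, s6, s7

Let φ = ¬(p ∧ r) ∧ ¬□r. Evaluate φ at each world:
  s0 (successors {s2, s7}): φ is true.
  s1 (successors ∅): φ is false.
  s2 (successors {s5, s7}): φ is false.
  s3 (successors {s1, s2, s5}): φ is false.
  s4 (successors {s6}): φ is true.
  s5 (successors {s0, s2}): φ is false.
  s6 (successors {s5, s7}): φ is true.
  s7 (successors {s5, s6, s7}): φ is true.
For instance, at s4:
  At s4: ¬(p ∧ r) is true, ¬□r is true, so ¬(p ∧ r) ∧ ¬□r is true.
    At s4: □r is false, so ¬□r is true.
      At s4: □r requires r at every successor {s6}.
        r fails at s6, so □r is false at s4.
Satisfying worlds: {s0, s4, s6, s7}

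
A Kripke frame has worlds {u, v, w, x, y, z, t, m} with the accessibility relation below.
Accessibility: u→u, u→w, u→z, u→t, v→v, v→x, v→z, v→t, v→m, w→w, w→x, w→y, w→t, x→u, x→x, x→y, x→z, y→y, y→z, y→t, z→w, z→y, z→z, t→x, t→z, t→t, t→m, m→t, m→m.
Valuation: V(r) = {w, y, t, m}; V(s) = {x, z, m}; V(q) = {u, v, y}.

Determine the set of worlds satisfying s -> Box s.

u, v, w, y, t

Let φ = s -> Box s. Evaluate φ at each world:
  u (successors {u, w, z, t}): φ is true.
  v (successors {v, x, z, t, m}): φ is true.
  w (successors {w, x, y, t}): φ is true.
  x (successors {u, x, y, z}): φ is false.
  y (successors {y, z, t}): φ is true.
  z (successors {w, y, z}): φ is false.
  t (successors {x, z, t, m}): φ is true.
  m (successors {t, m}): φ is false.
For instance, at m:
  At m: s is true, Box s is false, so s -> Box s is false.
    At m: Box s requires s at every successor {t, m}.
      s fails at t, so Box s is false at m.
Satisfying worlds: {u, v, w, y, t}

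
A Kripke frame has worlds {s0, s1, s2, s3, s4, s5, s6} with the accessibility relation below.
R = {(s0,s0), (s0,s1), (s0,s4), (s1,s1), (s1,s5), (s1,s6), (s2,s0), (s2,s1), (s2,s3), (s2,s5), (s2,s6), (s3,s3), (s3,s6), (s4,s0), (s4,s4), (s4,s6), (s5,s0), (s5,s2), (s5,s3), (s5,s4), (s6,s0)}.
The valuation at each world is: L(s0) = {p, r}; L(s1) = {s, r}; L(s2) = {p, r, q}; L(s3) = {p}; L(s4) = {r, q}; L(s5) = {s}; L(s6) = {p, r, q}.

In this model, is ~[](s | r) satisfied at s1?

At s1: [](s | r) is true, so ~[](s | r) is false.
  At s1: [](s | r) requires s | r at every successor {s1, s5, s6}.
    At s1: s | r is true.
    At s5: s | r is true.
    At s6: s | r is true.
  So [](s | r) is true at s1.

No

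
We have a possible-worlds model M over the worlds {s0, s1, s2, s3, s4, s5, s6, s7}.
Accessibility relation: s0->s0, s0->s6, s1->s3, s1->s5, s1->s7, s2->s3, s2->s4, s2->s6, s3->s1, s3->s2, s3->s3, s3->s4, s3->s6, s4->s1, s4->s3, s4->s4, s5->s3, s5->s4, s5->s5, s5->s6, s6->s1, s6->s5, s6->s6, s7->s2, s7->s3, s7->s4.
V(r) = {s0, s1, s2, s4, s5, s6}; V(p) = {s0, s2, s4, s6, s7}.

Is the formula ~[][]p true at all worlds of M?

Recall that []ψ holds at a world iff ψ holds at every accessible world, and <>ψ holds iff ψ holds at some accessible world.
Let φ = ~[][]p. Evaluate φ at each world:
  s0 (successors {s0, s6}): φ is true.
  s1 (successors {s3, s5, s7}): φ is true.
  s2 (successors {s3, s4, s6}): φ is true.
  s3 (successors {s1, s2, s3, s4, s6}): φ is true.
  s4 (successors {s1, s3, s4}): φ is true.
  s5 (successors {s3, s4, s5, s6}): φ is true.
  s6 (successors {s1, s5, s6}): φ is true.
  s7 (successors {s2, s3, s4}): φ is true.
For instance, at s5:
  At s5: [][]p is false, so ~[][]p is true.
    At s5: [][]p requires []p at every successor {s3, s4, s5, s6}.
      []p fails at s3, so [][]p is false at s5.

Yes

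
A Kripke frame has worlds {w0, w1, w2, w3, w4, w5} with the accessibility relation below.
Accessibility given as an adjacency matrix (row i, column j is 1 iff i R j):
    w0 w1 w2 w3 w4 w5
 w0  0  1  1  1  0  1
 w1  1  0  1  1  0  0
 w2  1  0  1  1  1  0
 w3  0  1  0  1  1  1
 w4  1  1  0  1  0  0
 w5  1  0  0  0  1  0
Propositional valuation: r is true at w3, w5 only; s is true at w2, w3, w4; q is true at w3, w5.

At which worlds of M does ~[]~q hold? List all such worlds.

Let φ = ~[]~q. Evaluate φ at each world:
  w0 (successors {w1, w2, w3, w5}): φ is true.
  w1 (successors {w0, w2, w3}): φ is true.
  w2 (successors {w0, w2, w3, w4}): φ is true.
  w3 (successors {w1, w3, w4, w5}): φ is true.
  w4 (successors {w0, w1, w3}): φ is true.
  w5 (successors {w0, w4}): φ is false.
For instance, at w5:
  At w5: []~q is true, so ~[]~q is false.
    At w5: []~q requires ~q at every successor {w0, w4}.
      At w0: ~q is true.
      At w4: ~q is true.
    So []~q is true at w5.
Satisfying worlds: {w0, w1, w2, w3, w4}

w0, w1, w2, w3, w4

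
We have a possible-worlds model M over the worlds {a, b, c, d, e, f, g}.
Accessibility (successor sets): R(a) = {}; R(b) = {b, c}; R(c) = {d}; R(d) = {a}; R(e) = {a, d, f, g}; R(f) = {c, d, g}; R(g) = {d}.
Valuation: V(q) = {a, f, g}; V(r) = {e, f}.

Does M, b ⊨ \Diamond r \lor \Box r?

At b: \Diamond r is false, \Box r is false, so \Diamond r \lor \Box r is false.
  At b: \Diamond r requires r at some successor in {b, c}.
    At b: r is false.
    At c: r is false.
  So \Diamond r is false at b.
  At b: \Box r requires r at every successor {b, c}.
    r fails at b, so \Box r is false at b.

No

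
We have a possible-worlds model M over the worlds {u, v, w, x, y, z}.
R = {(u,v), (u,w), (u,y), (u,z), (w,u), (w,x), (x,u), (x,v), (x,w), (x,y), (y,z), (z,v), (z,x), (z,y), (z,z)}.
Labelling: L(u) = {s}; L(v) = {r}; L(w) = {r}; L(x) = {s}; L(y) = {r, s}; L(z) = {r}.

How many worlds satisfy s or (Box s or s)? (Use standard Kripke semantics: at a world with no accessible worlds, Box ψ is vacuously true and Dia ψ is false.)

5

Let φ = s or (Box s or s). Evaluate φ at each world:
  u (successors {v, w, y, z}): φ is true.
  v (successors ∅): φ is true.
  w (successors {u, x}): φ is true.
  x (successors {u, v, w, y}): φ is true.
  y (successors {z}): φ is true.
  z (successors {v, x, y, z}): φ is false.
For instance, at u:
  At u: s is true, Box s or s is true, so s or (Box s or s) is true.
    At u: Box s is false, s is true, so Box s or s is true.
      At u: Box s requires s at every successor {v, w, y, z}.
        s fails at v, so Box s is false at u.
Satisfying worlds: {u, v, w, x, y}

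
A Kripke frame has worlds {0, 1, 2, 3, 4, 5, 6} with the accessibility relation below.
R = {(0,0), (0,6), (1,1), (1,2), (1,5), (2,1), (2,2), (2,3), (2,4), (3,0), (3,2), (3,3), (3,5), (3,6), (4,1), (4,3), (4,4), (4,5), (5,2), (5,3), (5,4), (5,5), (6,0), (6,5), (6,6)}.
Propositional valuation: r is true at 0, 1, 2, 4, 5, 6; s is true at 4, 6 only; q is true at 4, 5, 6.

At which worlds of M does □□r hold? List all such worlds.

0

Let φ = □□r. Evaluate φ at each world:
  0 (successors {0, 6}): φ is true.
  1 (successors {1, 2, 5}): φ is false.
  2 (successors {1, 2, 3, 4}): φ is false.
  3 (successors {0, 2, 3, 5, 6}): φ is false.
  4 (successors {1, 3, 4, 5}): φ is false.
  5 (successors {2, 3, 4, 5}): φ is false.
  6 (successors {0, 5, 6}): φ is false.
For instance, at 4:
  At 4: □□r requires □r at every successor {1, 3, 4, 5}.
    □r fails at 3, so □□r is false at 4.
      At 3: □r requires r at every successor {0, 2, 3, 5, 6}.
        r fails at 3, so □r is false at 3.
Satisfying worlds: {0}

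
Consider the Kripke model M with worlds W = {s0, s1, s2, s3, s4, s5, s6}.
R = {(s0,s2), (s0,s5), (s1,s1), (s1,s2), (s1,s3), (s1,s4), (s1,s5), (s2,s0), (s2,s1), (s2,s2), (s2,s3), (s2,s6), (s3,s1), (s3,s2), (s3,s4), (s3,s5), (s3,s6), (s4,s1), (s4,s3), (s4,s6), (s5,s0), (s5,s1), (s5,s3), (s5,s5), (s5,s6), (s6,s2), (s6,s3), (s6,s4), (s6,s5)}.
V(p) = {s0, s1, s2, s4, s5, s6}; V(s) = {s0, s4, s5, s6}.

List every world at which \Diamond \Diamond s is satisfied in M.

Let φ = \Diamond \Diamond s. Evaluate φ at each world:
  s0 (successors {s2, s5}): φ is true.
  s1 (successors {s1, s2, s3, s4, s5}): φ is true.
  s2 (successors {s0, s1, s2, s3, s6}): φ is true.
  s3 (successors {s1, s2, s4, s5, s6}): φ is true.
  s4 (successors {s1, s3, s6}): φ is true.
  s5 (successors {s0, s1, s3, s5, s6}): φ is true.
  s6 (successors {s2, s3, s4, s5}): φ is true.
For instance, at s4:
  At s4: \Diamond \Diamond s requires \Diamond s at some successor in {s1, s3, s6}.
    \Diamond s holds at s1, so \Diamond \Diamond s is true at s4.
      At s1: \Diamond s requires s at some successor in {s1, s2, s3, s4, s5}.
        s holds at s4, so \Diamond s is true at s1.
Satisfying worlds: {s0, s1, s2, s3, s4, s5, s6}

s0, s1, s2, s3, s4, s5, s6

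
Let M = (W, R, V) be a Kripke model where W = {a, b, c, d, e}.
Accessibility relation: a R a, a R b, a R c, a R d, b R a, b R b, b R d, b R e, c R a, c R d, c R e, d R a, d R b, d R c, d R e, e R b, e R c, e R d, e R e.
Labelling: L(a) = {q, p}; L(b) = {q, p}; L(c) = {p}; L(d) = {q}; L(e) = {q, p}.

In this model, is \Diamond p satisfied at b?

Yes

At b: \Diamond p requires p at some successor in {a, b, d, e}.
  p holds at a, so \Diamond p is true at b.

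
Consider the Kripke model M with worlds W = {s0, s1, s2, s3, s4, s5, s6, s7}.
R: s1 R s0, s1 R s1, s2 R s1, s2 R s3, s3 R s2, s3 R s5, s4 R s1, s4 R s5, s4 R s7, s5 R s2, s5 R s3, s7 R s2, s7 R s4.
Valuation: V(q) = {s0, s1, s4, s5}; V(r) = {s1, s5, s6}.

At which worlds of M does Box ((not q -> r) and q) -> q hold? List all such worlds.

s0, s1, s2, s3, s4, s5, s7

Let φ = Box ((not q -> r) and q) -> q. Evaluate φ at each world:
  s0 (successors ∅): φ is true.
  s1 (successors {s0, s1}): φ is true.
  s2 (successors {s1, s3}): φ is true.
  s3 (successors {s2, s5}): φ is true.
  s4 (successors {s1, s5, s7}): φ is true.
  s5 (successors {s2, s3}): φ is true.
  s6 (successors ∅): φ is false.
  s7 (successors {s2, s4}): φ is true.
For instance, at s7:
  At s7: Box ((not q -> r) and q) is false, q is false, so Box ((not q -> r) and q) -> q is true.
    At s7: Box ((not q -> r) and q) requires (not q -> r) and q at every successor {s2, s4}.
      (not q -> r) and q fails at s2, so Box ((not q -> r) and q) is false at s7.
Satisfying worlds: {s0, s1, s2, s3, s4, s5, s7}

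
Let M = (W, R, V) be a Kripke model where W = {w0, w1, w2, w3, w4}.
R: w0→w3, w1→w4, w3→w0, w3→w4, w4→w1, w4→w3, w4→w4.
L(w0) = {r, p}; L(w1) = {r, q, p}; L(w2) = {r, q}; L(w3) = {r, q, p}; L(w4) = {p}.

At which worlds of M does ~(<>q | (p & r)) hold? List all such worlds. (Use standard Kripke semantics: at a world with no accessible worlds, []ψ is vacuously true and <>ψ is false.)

w2

Recall that <>ψ holds at a world iff ψ holds at some accessible world.
Let φ = ~(<>q | (p & r)). Evaluate φ at each world:
  w0 (successors {w3}): φ is false.
  w1 (successors {w4}): φ is false.
  w2 (successors ∅): φ is true.
  w3 (successors {w0, w4}): φ is false.
  w4 (successors {w1, w3, w4}): φ is false.
For instance, at w4:
  At w4: <>q | (p & r) is true, so ~(<>q | (p & r)) is false.
    At w4: <>q is true, p & r is false, so <>q | (p & r) is true.
      At w4: <>q requires q at some successor in {w1, w3, w4}.
        q holds at w1, so <>q is true at w4.
Satisfying worlds: {w2}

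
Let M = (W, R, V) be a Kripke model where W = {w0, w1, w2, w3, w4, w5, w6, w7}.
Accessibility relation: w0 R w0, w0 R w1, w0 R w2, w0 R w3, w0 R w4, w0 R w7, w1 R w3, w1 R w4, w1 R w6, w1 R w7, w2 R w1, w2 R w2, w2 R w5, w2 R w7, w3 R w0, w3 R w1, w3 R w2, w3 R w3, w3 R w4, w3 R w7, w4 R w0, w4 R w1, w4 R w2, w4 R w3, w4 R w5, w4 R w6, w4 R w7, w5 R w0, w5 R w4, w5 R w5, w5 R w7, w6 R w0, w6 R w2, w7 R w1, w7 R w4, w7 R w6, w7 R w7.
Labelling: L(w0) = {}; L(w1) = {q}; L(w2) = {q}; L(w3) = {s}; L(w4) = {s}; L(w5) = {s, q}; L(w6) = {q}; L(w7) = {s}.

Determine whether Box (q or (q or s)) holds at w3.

No

Recall that Box ψ holds at a world iff ψ holds at every accessible world, and Dia ψ holds iff ψ holds at some accessible world.
At w3: Box (q or (q or s)) requires q or (q or s) at every successor {w0, w1, w2, w3, w4, w7}.
  q or (q or s) fails at w0, so Box (q or (q or s)) is false at w3.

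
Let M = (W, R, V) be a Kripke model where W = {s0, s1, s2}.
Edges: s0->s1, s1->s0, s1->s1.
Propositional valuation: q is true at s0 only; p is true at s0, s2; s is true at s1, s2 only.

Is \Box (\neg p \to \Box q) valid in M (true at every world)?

No

Let φ = \Box (\neg p \to \Box q). Evaluate φ at each world:
  s0 (successors {s1}): φ is false.
  s1 (successors {s0, s1}): φ is false.
  s2 (successors ∅): φ is true.
Detail at s0 (counterexample):
  At s0: \Box (\neg p \to \Box q) requires \neg p \to \Box q at every successor {s1}.
    \neg p \to \Box q fails at s1, so \Box (\neg p \to \Box q) is false at s0.
      At s1: \neg p is true, \Box q is false, so \neg p \to \Box q is false.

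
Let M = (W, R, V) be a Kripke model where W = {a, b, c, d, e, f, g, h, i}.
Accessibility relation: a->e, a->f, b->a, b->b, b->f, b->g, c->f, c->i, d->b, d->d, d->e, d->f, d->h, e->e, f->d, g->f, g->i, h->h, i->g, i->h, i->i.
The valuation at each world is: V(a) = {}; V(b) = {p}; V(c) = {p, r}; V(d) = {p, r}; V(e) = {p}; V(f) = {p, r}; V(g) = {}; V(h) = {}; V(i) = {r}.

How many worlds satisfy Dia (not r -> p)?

Recall that Dia ψ holds at a world iff ψ holds at some accessible world.
Let φ = Dia (not r -> p). Evaluate φ at each world:
  a (successors {e, f}): φ is true.
  b (successors {a, b, f, g}): φ is true.
  c (successors {f, i}): φ is true.
  d (successors {b, d, e, f, h}): φ is true.
  e (successors {e}): φ is true.
  f (successors {d}): φ is true.
  g (successors {f, i}): φ is true.
  h (successors {h}): φ is false.
  i (successors {g, h, i}): φ is true.
For instance, at c:
  At c: Dia (not r -> p) requires not r -> p at some successor in {f, i}.
    not r -> p holds at f, so Dia (not r -> p) is true at c.
Satisfying worlds: {a, b, c, d, e, f, g, i}

8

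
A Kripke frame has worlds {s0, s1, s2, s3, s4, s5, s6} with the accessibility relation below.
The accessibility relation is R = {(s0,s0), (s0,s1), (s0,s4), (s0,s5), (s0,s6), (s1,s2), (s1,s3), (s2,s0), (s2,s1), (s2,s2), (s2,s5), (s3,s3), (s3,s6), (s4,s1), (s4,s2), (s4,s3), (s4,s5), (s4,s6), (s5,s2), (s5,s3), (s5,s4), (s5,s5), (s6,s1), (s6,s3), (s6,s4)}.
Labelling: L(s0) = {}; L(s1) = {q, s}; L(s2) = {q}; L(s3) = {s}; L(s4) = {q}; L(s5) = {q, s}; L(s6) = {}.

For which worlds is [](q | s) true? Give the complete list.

Let φ = [](q | s). Evaluate φ at each world:
  s0 (successors {s0, s1, s4, s5, s6}): φ is false.
  s1 (successors {s2, s3}): φ is true.
  s2 (successors {s0, s1, s2, s5}): φ is false.
  s3 (successors {s3, s6}): φ is false.
  s4 (successors {s1, s2, s3, s5, s6}): φ is false.
  s5 (successors {s2, s3, s4, s5}): φ is true.
  s6 (successors {s1, s3, s4}): φ is true.
For instance, at s5:
  At s5: [](q | s) requires q | s at every successor {s2, s3, s4, s5}.
    At s2: q | s is true.
    At s3: q | s is true.
    At s4: q | s is true.
    At s5: q | s is true.
  So [](q | s) is true at s5.
Satisfying worlds: {s1, s5, s6}

s1, s5, s6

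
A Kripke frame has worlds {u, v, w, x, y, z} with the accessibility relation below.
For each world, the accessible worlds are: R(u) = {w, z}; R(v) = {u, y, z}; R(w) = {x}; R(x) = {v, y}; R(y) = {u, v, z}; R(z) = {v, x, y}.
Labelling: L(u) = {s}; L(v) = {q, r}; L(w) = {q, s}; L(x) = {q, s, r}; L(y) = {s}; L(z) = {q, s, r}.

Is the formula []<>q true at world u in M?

At u: []<>q requires <>q at every successor {w, z}.
    At w: <>q requires q at some successor in {x}.
      q holds at x, so <>q is true at w.
    At z: <>q requires q at some successor in {v, x, y}.
      q holds at v, so <>q is true at z.
So []<>q is true at u.

Yes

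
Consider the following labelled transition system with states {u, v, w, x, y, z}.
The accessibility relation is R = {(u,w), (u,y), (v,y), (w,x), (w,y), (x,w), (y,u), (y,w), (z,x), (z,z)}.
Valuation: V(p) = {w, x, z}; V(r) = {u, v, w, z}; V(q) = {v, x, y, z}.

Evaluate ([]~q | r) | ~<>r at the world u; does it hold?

Yes

At u: []~q | r is true, ~<>r is false, so ([]~q | r) | ~<>r is true.
  At u: []~q is false, r is true, so []~q | r is true.
    At u: []~q requires ~q at every successor {w, y}.
      ~q fails at y, so []~q is false at u.
  At u: <>r is true, so ~<>r is false.
    At u: <>r requires r at some successor in {w, y}.
      r holds at w, so <>r is true at u.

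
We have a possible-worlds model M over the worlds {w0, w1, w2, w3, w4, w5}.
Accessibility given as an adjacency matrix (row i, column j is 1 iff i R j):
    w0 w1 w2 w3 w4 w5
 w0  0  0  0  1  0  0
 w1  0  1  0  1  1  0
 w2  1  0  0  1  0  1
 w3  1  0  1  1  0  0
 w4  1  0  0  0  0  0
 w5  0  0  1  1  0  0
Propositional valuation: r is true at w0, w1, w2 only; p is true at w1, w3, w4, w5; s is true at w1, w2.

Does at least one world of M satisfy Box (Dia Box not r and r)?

No

Recall that Box ψ holds at a world iff ψ holds at every accessible world, and Dia ψ holds iff ψ holds at some accessible world.
Let φ = Box (Dia Box not r and r). Evaluate φ at each world:
  w0 (successors {w3}): φ is false.
  w1 (successors {w1, w3, w4}): φ is false.
  w2 (successors {w0, w3, w5}): φ is false.
  w3 (successors {w0, w2, w3}): φ is false.
  w4 (successors {w0}): φ is false.
  w5 (successors {w2, w3}): φ is false.
For instance, at w4:
  At w4: Box (Dia Box not r and r) requires Dia Box not r and r at every successor {w0}.
    Dia Box not r and r fails at w0, so Box (Dia Box not r and r) is false at w4.
      At w0: Dia Box not r is false, r is true, so Dia Box not r and r is false.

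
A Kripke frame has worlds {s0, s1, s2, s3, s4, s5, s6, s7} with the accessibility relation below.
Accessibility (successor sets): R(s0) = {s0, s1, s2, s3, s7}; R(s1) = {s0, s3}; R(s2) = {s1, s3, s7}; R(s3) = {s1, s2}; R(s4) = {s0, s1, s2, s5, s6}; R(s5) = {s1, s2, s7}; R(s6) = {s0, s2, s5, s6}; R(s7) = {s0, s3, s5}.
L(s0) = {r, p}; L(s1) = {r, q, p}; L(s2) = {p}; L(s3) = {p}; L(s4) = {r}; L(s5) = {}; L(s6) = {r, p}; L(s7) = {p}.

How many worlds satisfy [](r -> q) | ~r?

Let φ = [](r -> q) | ~r. Evaluate φ at each world:
  s0 (successors {s0, s1, s2, s3, s7}): φ is false.
  s1 (successors {s0, s3}): φ is false.
  s2 (successors {s1, s3, s7}): φ is true.
  s3 (successors {s1, s2}): φ is true.
  s4 (successors {s0, s1, s2, s5, s6}): φ is false.
  s5 (successors {s1, s2, s7}): φ is true.
  s6 (successors {s0, s2, s5, s6}): φ is false.
  s7 (successors {s0, s3, s5}): φ is true.
For instance, at s2:
  At s2: [](r -> q) is true, ~r is true, so [](r -> q) | ~r is true.
    At s2: [](r -> q) requires r -> q at every successor {s1, s3, s7}.
      At s1: r -> q is true.
      At s3: r -> q is true.
      At s7: r -> q is true.
    So [](r -> q) is true at s2.
Satisfying worlds: {s2, s3, s5, s7}

4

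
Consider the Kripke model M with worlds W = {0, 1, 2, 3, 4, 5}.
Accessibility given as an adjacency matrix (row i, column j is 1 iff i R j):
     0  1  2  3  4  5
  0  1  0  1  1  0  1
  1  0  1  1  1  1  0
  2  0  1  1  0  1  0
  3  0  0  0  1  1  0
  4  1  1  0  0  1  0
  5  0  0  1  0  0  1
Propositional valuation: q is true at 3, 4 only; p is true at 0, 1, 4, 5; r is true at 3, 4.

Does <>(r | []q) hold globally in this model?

Let φ = <>(r | []q). Evaluate φ at each world:
  0 (successors {0, 2, 3, 5}): φ is true.
  1 (successors {1, 2, 3, 4}): φ is true.
  2 (successors {1, 2, 4}): φ is true.
  3 (successors {3, 4}): φ is true.
  4 (successors {0, 1, 4}): φ is true.
  5 (successors {2, 5}): φ is false.
Detail at 5 (counterexample):
  At 5: <>(r | []q) requires r | []q at some successor in {2, 5}.
    At 2: r | []q is false.
    At 5: r | []q is false.
  So <>(r | []q) is false at 5.

No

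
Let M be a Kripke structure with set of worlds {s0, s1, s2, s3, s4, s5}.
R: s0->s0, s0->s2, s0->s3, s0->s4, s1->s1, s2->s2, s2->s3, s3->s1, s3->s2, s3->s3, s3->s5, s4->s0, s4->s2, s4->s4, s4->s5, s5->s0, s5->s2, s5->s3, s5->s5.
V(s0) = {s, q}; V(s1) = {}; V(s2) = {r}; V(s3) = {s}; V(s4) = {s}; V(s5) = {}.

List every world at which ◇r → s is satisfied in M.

s0, s1, s3, s4

Let φ = ◇r → s. Evaluate φ at each world:
  s0 (successors {s0, s2, s3, s4}): φ is true.
  s1 (successors {s1}): φ is true.
  s2 (successors {s2, s3}): φ is false.
  s3 (successors {s1, s2, s3, s5}): φ is true.
  s4 (successors {s0, s2, s4, s5}): φ is true.
  s5 (successors {s0, s2, s3, s5}): φ is false.
For instance, at s1:
  At s1: ◇r is false, s is false, so ◇r → s is true.
    At s1: ◇r requires r at some successor in {s1}.
      At s1: r is false.
    So ◇r is false at s1.
Satisfying worlds: {s0, s1, s3, s4}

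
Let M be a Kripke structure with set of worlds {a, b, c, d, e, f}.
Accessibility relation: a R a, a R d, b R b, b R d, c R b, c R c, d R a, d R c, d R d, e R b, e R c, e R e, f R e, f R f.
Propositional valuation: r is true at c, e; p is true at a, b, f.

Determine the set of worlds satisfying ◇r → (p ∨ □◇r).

a, b, f

Let φ = ◇r → (p ∨ □◇r). Evaluate φ at each world:
  a (successors {a, d}): φ is true.
  b (successors {b, d}): φ is true.
  c (successors {b, c}): φ is false.
  d (successors {a, c, d}): φ is false.
  e (successors {b, c, e}): φ is false.
  f (successors {e, f}): φ is true.
For instance, at b:
  At b: ◇r is false, p ∨ □◇r is true, so ◇r → (p ∨ □◇r) is true.
    At b: ◇r requires r at some successor in {b, d}.
      At b: r is false.
      At d: r is false.
    So ◇r is false at b.
    At b: p is true, □◇r is false, so p ∨ □◇r is true.
      At b: □◇r requires ◇r at every successor {b, d}.
        ◇r fails at b, so □◇r is false at b.
Satisfying worlds: {a, b, f}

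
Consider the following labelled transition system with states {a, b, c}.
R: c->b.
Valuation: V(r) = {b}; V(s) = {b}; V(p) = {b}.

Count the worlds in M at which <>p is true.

Recall that <>ψ holds at a world iff ψ holds at some accessible world.
Let φ = <>p. Evaluate φ at each world:
  a (successors ∅): φ is false.
  b (successors ∅): φ is false.
  c (successors {b}): φ is true.
For instance, at c:
  At c: <>p requires p at some successor in {b}.
    p holds at b, so <>p is true at c.
Satisfying worlds: {c}

1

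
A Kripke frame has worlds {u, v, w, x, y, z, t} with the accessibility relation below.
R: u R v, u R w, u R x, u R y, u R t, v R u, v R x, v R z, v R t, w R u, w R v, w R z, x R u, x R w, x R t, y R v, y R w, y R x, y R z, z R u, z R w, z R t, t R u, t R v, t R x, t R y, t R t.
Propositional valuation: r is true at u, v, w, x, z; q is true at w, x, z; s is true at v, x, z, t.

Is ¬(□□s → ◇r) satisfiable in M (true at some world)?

No

Let φ = ¬(□□s → ◇r). Evaluate φ at each world:
  u (successors {v, w, x, y, t}): φ is false.
  v (successors {u, x, z, t}): φ is false.
  w (successors {u, v, z}): φ is false.
  x (successors {u, w, t}): φ is false.
  y (successors {v, w, x, z}): φ is false.
  z (successors {u, w, t}): φ is false.
  t (successors {u, v, x, y, t}): φ is false.
For instance, at u:
  At u: □□s → ◇r is true, so ¬(□□s → ◇r) is false.
    At u: □□s is false, ◇r is true, so □□s → ◇r is true.
      At u: □□s requires □s at every successor {v, w, x, y, t}.
        □s fails at v, so □□s is false at u.
      At u: ◇r requires r at some successor in {v, w, x, y, t}.
        r holds at v, so ◇r is true at u.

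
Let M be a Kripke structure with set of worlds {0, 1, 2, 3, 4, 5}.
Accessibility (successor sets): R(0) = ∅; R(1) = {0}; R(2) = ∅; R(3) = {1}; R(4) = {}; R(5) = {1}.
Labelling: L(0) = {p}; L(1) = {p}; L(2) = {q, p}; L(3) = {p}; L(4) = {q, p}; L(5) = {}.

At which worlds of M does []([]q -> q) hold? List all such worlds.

0, 2, 3, 4, 5

Let φ = []([]q -> q). Evaluate φ at each world:
  0 (successors ∅): φ is true.
  1 (successors {0}): φ is false.
  2 (successors ∅): φ is true.
  3 (successors {1}): φ is true.
  4 (successors ∅): φ is true.
  5 (successors {1}): φ is true.
For instance, at 5:
  At 5: []([]q -> q) requires []q -> q at every successor {1}.
      At 1: []q is false, q is false, so []q -> q is true.
  So []([]q -> q) is true at 5.
Satisfying worlds: {0, 2, 3, 4, 5}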